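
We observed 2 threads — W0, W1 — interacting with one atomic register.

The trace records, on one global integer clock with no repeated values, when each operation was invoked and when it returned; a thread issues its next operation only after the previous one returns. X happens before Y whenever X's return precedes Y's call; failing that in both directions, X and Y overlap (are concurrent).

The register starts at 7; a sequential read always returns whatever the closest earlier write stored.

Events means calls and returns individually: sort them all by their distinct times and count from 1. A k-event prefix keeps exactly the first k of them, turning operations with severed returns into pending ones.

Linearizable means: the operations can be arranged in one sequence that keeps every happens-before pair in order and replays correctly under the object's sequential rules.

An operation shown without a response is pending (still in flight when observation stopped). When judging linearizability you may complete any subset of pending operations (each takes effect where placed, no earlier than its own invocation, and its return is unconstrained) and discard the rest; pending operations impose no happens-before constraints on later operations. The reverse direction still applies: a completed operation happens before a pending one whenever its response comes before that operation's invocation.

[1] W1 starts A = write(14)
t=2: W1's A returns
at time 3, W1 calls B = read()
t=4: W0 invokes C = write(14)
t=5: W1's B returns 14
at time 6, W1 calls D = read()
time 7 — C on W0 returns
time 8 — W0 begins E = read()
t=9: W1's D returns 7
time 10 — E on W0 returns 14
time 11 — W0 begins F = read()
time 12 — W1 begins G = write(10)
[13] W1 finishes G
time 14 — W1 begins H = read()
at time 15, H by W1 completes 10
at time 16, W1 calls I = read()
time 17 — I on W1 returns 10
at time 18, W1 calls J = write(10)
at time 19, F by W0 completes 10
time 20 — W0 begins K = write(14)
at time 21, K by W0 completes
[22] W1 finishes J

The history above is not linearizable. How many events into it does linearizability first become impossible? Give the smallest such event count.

9

a valid linearization of events 1..8 exists, for instance A, B, C:
after step 1 (A write(14)): value 14
after step 2 (B read() → 14): value 14
after step 3 (C write(14)): value 14
at event 9 (D's time-9 response) nothing linearizes any more
every completion of the 1 pending operation (E) was checked; none linearizes
sample order A, B, C, D (pending dropped) stalls at step 4 — D read() → 7 has no legal effect
sample order A, B, D, C (pending dropped) stalls at step 3 — D read() → 7 has no legal effect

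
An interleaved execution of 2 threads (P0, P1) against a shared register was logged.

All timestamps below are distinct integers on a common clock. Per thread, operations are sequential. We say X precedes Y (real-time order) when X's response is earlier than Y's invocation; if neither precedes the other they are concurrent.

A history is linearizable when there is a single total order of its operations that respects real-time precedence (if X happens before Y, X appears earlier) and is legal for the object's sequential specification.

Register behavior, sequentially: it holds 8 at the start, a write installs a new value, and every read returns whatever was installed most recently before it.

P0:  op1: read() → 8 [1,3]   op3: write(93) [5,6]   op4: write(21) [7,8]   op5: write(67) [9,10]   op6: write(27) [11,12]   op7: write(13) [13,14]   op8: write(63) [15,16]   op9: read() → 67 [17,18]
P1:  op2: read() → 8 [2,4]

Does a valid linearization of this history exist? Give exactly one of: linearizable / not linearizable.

not linearizable

through event 17 a valid linearization exists; event 18 (op9 responding at time 18) ends that
every one of the 2 real-time-consistent orders over 9 completed register ops fails the sequential spec
one such order, op1, op2, op3, op4, op5, op6, op7, op8, op9, breaks at step 9 where op9 read() → 67 is illegal
one such order, op2, op1, op3, op4, op5, op6, op7, op8, op9, breaks at step 9 where op9 read() → 67 is illegal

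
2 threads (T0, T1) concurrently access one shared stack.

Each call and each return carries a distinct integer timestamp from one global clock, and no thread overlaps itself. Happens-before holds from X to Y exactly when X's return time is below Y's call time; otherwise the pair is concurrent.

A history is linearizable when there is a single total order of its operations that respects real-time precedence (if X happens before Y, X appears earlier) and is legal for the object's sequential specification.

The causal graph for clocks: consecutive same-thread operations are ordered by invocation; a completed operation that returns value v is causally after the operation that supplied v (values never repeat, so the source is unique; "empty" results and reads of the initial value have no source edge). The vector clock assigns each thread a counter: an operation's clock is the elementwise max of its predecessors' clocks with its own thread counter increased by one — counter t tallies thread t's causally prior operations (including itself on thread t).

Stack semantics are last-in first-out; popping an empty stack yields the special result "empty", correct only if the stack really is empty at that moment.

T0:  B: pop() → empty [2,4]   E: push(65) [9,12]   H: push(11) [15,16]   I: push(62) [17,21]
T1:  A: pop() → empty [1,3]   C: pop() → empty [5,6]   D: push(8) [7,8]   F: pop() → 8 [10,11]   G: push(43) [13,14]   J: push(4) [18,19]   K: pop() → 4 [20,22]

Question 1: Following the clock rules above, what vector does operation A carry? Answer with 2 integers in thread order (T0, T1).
invoked at 1, A has no predecessors; its own T1 bump gives (0, 1)
invoked at 2, B has no predecessors; its own T0 bump gives (1, 0)
C (invocation 5): componentwise max over VC(A)=(0, 1), +1 at T1, giving (0, 2)
E (invocation 9): componentwise max over VC(B)=(1, 0), +1 at T0, giving (2, 0)
D (invocation 7): componentwise max over VC(C)=(0, 2), +1 at T1, giving (0, 3)
H (invocation 15): componentwise max over VC(E)=(2, 0), +1 at T0, giving (3, 0)
F (invocation 10): componentwise max over VC(D)=(0, 3), +1 at T1, giving (0, 4)
I (invocation 17): componentwise max over VC(H)=(3, 0), +1 at T0, giving (4, 0)
G (invocation 13): componentwise max over VC(F)=(0, 4), +1 at T1, giving (0, 5)
J (invocation 18): componentwise max over VC(G)=(0, 5), +1 at T1, giving (0, 6)
K (invocation 20): componentwise max over VC(J)=(0, 6), +1 at T1, giving (0, 7)
target: VC(A) = (0, 1)

(0, 1)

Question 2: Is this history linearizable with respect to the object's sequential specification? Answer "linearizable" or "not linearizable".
a witness: A, B, C, D, F, E, G, H, I, J, K
1. A pop() → empty, leaving stack <>
2. B pop() → empty, leaving stack <>
3. C pop() → empty, leaving stack <>
4. D push(8), leaving stack <8>
5. F pop() → 8, leaving stack <>
6. E push(65), leaving stack <65>
7. G push(43), leaving stack <65,43>
8. H push(11), leaving stack <65,43,11>
9. I push(62), leaving stack <65,43,11,62>
10. J push(4), leaving stack <65,43,11,62,4>
11. K pop() → 4, leaving stack <65,43,11,62>

linearizable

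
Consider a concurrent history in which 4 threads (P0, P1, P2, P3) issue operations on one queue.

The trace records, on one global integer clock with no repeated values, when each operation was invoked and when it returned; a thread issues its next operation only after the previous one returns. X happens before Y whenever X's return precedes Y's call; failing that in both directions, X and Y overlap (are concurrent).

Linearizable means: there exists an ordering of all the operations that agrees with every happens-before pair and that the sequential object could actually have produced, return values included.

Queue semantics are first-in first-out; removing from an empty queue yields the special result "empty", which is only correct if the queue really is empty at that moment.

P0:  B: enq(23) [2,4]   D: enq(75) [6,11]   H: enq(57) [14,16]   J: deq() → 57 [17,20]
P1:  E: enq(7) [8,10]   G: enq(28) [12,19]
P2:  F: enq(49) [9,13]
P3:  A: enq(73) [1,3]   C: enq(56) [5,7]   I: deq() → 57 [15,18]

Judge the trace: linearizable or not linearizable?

not linearizable

events 1..17 are fine; event 18 — the response of I at time 18 — makes the prefix non-linearizable
32 orders of the 8 completed queue ops respect real time; none is legal
no escape via the 2 pending operations (G, J): every completion choice fails
sample order A, B, C, D, E, F, H, I (pending dropped) stalls at step 8 — I deq() → 57 has no legal effect
sample order A, B, C, D, E, F, I, H (pending dropped) stalls at step 7 — I deq() → 57 has no legal effect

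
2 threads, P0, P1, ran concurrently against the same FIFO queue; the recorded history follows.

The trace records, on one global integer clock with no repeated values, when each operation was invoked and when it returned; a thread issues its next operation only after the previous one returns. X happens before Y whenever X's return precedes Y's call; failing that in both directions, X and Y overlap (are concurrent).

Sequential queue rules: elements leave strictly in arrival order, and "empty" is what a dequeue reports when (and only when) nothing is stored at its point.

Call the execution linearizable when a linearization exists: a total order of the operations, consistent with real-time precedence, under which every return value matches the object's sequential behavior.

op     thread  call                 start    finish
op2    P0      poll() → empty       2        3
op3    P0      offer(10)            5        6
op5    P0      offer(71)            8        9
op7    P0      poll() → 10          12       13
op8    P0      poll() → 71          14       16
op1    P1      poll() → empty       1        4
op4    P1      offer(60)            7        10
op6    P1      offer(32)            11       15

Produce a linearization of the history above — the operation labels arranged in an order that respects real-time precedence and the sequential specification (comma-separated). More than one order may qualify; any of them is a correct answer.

op1, op2, op3, op5, op4, op6, op7, op8

after step 1 (op1 poll() → empty): queue <>
after step 2 (op2 poll() → empty): queue <>
after step 3 (op3 offer(10)): queue <10>
after step 4 (op5 offer(71)): queue <10,71>
after step 5 (op4 offer(60)): queue <10,71,60>
after step 6 (op6 offer(32)): queue <10,71,60,32>
after step 7 (op7 poll() → 10): queue <71,60,32>
after step 8 (op8 poll() → 71): queue <60,32>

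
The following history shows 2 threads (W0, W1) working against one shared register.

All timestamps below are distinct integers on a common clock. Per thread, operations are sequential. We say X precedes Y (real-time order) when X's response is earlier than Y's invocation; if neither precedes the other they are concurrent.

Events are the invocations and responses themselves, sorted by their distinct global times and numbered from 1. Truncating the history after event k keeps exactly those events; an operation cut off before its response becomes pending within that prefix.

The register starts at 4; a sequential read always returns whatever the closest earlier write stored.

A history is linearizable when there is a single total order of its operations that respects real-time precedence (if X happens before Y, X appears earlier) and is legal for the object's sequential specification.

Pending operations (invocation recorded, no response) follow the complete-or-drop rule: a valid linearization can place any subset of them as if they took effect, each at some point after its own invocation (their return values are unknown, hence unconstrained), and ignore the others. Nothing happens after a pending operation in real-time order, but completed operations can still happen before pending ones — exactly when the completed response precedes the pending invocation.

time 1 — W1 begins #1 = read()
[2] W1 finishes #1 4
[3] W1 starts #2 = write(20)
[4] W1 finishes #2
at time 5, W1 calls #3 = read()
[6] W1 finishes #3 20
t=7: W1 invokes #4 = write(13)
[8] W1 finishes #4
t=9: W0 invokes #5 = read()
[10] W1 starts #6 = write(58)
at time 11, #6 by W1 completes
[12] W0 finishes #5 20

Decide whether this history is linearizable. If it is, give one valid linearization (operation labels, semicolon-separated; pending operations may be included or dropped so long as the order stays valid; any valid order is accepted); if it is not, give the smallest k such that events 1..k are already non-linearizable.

the violation lands at event 12, #5's response at time 12: events 1..11 linearize, events 1..12 do not
real-time-consistent orders of the 6 completed operations: 2 — all fail the register replay
one such order, #1, #2, #3, #4, #5, #6, breaks at step 5 where #5 read() → 20 is illegal
one such order, #1, #2, #3, #4, #6, #5, breaks at step 6 where #5 read() → 20 is illegal

not linearizable — minimal violating prefix: 12 events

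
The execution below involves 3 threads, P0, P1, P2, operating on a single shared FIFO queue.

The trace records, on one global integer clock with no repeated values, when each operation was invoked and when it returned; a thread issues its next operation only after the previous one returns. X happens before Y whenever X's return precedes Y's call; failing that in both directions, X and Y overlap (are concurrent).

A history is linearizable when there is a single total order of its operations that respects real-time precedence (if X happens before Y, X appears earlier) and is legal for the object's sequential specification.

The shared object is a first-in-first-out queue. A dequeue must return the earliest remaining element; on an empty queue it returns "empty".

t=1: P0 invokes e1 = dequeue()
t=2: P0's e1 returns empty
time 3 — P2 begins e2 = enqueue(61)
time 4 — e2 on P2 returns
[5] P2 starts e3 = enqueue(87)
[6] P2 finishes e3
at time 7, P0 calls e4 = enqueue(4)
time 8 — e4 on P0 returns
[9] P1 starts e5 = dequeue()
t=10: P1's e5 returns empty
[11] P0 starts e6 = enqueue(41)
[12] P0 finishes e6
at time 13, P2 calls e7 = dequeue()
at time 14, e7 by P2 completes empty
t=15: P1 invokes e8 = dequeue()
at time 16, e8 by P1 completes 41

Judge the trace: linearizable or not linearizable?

events 1..9 are fine; event 10 — the response of e5 at time 10 — makes the prefix non-linearizable
the sole real-time-consistent order of 5 completed operations fails the FIFO queue replay
one such order, e1, e2, e3, e4, e5, breaks at step 5 where e5 dequeue() → empty is illegal

not linearizable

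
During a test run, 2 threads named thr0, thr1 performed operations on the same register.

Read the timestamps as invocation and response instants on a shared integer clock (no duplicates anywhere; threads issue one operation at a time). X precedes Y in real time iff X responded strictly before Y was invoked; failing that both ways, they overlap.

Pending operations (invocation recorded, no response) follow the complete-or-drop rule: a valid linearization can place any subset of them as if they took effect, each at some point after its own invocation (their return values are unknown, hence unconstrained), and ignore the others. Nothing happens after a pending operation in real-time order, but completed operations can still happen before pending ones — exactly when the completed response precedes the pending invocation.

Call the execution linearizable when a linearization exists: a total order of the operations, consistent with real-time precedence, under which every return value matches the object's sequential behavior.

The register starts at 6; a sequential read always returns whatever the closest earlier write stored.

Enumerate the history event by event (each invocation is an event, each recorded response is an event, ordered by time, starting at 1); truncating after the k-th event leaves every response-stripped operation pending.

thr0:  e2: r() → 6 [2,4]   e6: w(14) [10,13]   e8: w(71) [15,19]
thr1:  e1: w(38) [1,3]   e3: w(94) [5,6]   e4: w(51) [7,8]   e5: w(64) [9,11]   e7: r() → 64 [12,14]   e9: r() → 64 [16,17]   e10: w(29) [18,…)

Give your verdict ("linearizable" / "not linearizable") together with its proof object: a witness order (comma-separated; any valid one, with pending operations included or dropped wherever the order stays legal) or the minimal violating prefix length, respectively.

1. e2 r() → 6, leaving value 6
2. e1 w(38), leaving value 38
3. e3 w(94), leaving value 94
4. e4 w(51), leaving value 51
5. e6 w(14), leaving value 14
6. e5 w(64), leaving value 64
7. e7 r() → 64, leaving value 64
8. e9 r() → 64, leaving value 64
9. e8 w(71), leaving value 71

linearizable — witness: e2, e1, e3, e4, e6, e5, e7, e9, e8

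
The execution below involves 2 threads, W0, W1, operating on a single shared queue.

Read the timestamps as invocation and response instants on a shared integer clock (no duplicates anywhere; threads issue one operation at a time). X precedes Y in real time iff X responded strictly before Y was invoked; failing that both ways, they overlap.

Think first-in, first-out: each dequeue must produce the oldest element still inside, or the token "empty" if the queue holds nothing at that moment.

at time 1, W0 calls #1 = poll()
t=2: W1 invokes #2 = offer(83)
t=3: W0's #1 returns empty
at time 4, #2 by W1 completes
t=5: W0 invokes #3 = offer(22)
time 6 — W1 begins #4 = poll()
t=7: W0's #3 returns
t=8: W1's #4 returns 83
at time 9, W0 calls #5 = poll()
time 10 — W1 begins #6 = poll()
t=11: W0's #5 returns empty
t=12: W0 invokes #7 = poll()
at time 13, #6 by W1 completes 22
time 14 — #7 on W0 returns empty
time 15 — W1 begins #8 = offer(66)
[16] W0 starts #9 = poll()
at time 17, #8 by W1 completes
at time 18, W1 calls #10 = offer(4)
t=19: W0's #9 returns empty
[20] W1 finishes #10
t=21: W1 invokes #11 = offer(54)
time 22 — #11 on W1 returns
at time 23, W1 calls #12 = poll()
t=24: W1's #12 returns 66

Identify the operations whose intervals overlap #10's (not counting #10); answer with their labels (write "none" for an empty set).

#10 runs from 18 to 20; window-overlapping ops are concurrent
#1 [1,3]: before
#2 [2,4]: before
#3 [5,7]: before
#4 [6,8]: before
#5 [9,11]: before
#6 [10,13]: before
#7 [12,14]: before
#8 [15,17]: before
#9 [16,19]: concurrent
#11 [21,22]: after
#12 [23,24]: after

#9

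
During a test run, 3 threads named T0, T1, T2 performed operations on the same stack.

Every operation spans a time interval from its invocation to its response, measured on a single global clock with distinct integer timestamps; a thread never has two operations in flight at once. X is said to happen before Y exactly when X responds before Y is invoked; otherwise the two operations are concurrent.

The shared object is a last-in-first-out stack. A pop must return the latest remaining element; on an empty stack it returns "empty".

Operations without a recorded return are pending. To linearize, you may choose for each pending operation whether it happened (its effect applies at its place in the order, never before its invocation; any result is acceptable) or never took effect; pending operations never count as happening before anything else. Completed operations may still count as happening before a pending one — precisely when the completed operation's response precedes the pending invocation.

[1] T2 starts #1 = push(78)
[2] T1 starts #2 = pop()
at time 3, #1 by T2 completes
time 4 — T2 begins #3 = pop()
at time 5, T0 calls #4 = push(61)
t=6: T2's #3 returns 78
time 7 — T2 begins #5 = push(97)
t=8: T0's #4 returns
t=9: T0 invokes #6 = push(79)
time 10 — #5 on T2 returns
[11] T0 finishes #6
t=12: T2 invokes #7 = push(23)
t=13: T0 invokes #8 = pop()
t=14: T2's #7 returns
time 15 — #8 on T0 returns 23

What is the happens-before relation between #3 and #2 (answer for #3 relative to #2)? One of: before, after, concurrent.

concurrent

#3 spans [4,6], #2 spans [2,…)
the intervals overlap in both directions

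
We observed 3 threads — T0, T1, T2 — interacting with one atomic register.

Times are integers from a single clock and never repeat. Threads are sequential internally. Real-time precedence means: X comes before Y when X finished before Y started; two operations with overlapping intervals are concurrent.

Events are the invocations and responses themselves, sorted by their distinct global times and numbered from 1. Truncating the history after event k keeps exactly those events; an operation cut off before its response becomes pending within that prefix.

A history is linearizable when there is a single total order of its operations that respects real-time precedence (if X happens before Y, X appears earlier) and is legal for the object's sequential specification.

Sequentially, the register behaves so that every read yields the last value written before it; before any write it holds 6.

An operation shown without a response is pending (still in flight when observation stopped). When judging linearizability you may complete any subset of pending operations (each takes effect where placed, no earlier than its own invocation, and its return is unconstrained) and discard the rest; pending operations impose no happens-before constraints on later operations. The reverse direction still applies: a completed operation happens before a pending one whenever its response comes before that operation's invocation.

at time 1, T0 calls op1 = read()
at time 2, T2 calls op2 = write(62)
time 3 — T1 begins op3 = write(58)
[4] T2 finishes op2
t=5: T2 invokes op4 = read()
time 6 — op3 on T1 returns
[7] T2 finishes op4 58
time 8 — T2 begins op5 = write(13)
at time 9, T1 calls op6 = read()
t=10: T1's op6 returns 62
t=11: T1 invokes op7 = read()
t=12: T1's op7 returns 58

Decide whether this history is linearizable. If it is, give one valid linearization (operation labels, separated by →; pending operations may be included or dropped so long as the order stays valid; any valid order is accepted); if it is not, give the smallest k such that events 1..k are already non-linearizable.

not linearizable — minimal violating prefix: 10 events

prefix check: 1..9 passes, 1..10 fails once op6's time-10 response joins
4 completed operations, 3 real-time-consistent orders — every atomic register replay fails
including or dropping the 2 pending operations (op1, op5) in any combination fails
take op2, op3, op4, op6 (pending dropped): step 4 already fails, because op6 read() → 62 cannot occur there
take op2, op4, op3, op6 (pending dropped): step 2 already fails, because op4 read() → 58 cannot occur there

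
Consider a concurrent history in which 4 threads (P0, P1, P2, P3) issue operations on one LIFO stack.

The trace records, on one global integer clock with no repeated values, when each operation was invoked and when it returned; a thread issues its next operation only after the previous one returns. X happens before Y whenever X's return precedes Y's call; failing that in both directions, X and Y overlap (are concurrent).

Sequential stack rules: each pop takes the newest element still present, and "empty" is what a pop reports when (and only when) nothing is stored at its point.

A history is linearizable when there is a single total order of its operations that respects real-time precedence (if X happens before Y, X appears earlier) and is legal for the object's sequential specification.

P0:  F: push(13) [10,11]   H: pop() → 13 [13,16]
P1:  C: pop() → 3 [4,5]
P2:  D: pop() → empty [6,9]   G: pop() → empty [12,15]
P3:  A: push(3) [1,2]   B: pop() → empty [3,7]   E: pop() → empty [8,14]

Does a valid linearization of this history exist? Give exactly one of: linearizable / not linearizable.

one valid linearization: A, C, B, D, E, F, H, G
after step 1 (A push(3)): stack <3>
after step 2 (C pop() → 3): stack <>
after step 3 (B pop() → empty): stack <>
after step 4 (D pop() → empty): stack <>
after step 5 (E pop() → empty): stack <>
after step 6 (F push(13)): stack <13>
after step 7 (H pop() → 13): stack <>
after step 8 (G pop() → empty): stack <>

linearizable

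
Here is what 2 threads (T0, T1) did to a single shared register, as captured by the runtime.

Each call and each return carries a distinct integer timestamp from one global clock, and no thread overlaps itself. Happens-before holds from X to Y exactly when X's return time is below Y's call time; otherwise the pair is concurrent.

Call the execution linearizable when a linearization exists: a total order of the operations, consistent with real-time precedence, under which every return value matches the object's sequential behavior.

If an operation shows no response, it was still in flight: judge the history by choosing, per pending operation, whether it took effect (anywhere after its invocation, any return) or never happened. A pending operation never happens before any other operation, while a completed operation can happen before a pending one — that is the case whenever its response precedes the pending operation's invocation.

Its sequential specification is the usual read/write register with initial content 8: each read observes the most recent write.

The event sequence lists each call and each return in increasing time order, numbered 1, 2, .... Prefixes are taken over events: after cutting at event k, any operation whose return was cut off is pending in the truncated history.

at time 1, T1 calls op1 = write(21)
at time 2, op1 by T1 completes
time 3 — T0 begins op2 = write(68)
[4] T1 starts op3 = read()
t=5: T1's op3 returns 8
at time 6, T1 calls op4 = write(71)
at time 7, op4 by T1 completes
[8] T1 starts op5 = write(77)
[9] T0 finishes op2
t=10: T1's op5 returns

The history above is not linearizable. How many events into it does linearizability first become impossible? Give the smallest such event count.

events 1..4 are linearizable, e.g. via op1:
1. op1 write(21), leaving value 21
with event 5 included (op3 responding at time 5), all real-time-consistent orders fail
every completion of the 1 pending operation (op2) was checked; none linearizes
sample order op1, op3 (pending dropped) stalls at step 2 — op3 read() → 8 has no legal effect

5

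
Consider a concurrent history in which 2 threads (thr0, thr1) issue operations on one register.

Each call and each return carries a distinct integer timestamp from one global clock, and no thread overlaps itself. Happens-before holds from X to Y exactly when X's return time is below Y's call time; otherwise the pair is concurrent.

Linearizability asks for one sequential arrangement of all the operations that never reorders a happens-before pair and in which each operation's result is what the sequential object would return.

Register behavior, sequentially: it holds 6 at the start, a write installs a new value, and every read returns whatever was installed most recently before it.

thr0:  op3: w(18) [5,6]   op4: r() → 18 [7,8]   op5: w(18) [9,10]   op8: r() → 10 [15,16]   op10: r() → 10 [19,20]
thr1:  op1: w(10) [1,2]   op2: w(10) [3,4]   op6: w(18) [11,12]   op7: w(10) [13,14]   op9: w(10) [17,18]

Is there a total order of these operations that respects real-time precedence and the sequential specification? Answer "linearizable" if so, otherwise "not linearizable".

linearizable

a witness: op1, op2, op3, op4, op5, op6, op7, op8, op9, op10
1. op1 w(10), leaving value 10
2. op2 w(10), leaving value 10
3. op3 w(18), leaving value 18
4. op4 r() → 18, leaving value 18
5. op5 w(18), leaving value 18
6. op6 w(18), leaving value 18
7. op7 w(10), leaving value 10
8. op8 r() → 10, leaving value 10
9. op9 w(10), leaving value 10
10. op10 r() → 10, leaving value 10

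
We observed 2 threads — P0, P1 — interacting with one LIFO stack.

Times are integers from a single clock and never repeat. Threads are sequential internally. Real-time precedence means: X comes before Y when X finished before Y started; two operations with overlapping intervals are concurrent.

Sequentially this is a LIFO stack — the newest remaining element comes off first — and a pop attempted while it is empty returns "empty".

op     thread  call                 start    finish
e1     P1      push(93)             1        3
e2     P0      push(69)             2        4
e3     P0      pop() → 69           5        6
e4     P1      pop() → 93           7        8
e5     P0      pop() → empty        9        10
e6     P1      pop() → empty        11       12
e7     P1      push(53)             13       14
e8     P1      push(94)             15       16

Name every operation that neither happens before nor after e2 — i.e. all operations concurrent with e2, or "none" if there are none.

e1

e2 spans [2,4]; an op avoiding the whole window 2..4 is ordered, any other is concurrent
e1 [1,3]: concurrent
e3 [5,6]: after
e4 [7,8]: after
e5 [9,10]: after
e6 [11,12]: after
e7 [13,14]: after
e8 [15,16]: after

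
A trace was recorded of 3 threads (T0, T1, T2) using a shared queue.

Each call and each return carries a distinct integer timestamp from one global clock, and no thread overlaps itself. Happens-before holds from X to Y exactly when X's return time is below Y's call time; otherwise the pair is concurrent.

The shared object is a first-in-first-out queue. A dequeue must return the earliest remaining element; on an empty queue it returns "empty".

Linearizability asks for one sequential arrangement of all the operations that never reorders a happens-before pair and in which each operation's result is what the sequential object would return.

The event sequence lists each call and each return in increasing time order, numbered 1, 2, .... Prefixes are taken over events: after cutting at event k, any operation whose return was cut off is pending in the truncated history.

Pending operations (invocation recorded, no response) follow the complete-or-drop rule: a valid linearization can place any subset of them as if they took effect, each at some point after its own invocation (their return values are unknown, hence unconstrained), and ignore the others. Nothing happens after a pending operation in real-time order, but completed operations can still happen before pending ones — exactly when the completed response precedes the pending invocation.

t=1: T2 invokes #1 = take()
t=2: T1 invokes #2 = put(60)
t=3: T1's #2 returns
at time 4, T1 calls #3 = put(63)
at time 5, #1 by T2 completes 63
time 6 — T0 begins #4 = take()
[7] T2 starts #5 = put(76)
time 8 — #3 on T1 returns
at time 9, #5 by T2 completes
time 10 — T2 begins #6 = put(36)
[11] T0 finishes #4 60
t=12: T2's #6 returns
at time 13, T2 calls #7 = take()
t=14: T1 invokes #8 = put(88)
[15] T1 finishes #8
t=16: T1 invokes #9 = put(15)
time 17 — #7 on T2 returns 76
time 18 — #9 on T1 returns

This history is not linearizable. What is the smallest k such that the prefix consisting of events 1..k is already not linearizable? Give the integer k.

5

events 1..4 are still linearizable — one witness is #1, #2:
1. #1 take() (pending, included), leaving queue <>
2. #2 put(60), leaving queue <60>
adding event 5 (#1 responds at 5) leaves no legal real-time order
include/drop combinations of the 1 pending operation (#3) were all tried; none helps
e.g. #1, #2 (pending dropped): illegal at step 1, since #1 take() → 63 cannot apply there
e.g. #2, #1 (pending dropped): illegal at step 2, since #1 take() → 63 cannot apply there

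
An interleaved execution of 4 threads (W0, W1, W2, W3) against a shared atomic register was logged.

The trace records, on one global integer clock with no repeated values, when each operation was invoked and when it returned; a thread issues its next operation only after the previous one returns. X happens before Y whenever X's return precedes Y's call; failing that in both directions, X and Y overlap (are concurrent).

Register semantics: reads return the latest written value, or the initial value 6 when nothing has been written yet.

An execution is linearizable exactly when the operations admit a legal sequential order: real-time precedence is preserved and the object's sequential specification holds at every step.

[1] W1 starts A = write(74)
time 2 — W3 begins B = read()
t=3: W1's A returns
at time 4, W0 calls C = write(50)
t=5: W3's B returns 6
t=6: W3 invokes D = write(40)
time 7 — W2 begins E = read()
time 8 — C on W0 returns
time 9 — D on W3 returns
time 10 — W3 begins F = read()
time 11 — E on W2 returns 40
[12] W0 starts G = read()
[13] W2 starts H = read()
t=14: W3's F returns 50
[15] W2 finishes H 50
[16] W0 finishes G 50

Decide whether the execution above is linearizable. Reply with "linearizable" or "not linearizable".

linearizable

a witness: B, A, D, E, C, F, G, H
after step 1 (B read() → 6): value 6
after step 2 (A write(74)): value 74
after step 3 (D write(40)): value 40
after step 4 (E read() → 40): value 40
after step 5 (C write(50)): value 50
after step 6 (F read() → 50): value 50
after step 7 (G read() → 50): value 50
after step 8 (H read() → 50): value 50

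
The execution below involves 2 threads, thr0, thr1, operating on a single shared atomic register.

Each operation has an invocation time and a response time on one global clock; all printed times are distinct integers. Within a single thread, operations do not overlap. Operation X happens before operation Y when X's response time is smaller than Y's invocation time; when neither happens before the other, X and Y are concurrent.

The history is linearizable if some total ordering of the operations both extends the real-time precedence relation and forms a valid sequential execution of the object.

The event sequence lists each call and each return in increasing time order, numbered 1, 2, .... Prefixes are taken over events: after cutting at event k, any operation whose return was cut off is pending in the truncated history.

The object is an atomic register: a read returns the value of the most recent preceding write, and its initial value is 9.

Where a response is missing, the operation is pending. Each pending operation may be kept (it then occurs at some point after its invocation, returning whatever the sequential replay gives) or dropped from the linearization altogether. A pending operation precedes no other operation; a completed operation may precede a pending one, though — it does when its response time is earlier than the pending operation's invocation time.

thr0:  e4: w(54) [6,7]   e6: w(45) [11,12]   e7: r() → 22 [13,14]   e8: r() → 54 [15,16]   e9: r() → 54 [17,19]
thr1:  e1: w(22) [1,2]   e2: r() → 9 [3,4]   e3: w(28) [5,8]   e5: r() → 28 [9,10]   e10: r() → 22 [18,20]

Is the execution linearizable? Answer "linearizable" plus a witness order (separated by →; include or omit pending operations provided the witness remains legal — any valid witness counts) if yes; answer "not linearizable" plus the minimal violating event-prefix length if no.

prefix check: 1..3 passes, 1..4 fails once e2's time-4 response joins
a single order respects real time; the 2 completed atomic register operations fail replay along it
take e1, e2: step 2 already fails, because e2 r() → 9 cannot occur there

not linearizable — minimal violating prefix: 4 events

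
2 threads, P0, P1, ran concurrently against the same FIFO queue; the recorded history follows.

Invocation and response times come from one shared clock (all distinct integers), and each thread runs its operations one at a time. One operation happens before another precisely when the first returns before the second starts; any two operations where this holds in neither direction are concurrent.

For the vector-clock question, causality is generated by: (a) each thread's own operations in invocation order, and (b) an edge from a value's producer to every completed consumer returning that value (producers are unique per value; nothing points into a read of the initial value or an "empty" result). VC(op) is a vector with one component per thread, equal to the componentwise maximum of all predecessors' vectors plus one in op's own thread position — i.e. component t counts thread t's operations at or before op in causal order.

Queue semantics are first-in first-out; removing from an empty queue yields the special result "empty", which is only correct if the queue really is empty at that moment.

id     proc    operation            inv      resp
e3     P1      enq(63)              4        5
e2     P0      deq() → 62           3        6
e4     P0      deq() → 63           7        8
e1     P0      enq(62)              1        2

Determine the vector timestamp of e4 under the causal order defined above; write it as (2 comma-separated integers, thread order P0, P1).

no predecessors for e3 (invoked 4): P1 increments from zero → (0, 1)
no predecessors for e1 (invoked 1): P0 increments from zero → (1, 0)
VC(e2, invoked at 3): max of VC(e1)=(1, 0), then +1 on thread P0 → (2, 0)
VC(e4, invoked at 7): max of VC(e2)=(2, 0), VC(e3)=(0, 1), then +1 on thread P0 → (3, 1)
target: VC(e4) = (3, 1)

(3, 1)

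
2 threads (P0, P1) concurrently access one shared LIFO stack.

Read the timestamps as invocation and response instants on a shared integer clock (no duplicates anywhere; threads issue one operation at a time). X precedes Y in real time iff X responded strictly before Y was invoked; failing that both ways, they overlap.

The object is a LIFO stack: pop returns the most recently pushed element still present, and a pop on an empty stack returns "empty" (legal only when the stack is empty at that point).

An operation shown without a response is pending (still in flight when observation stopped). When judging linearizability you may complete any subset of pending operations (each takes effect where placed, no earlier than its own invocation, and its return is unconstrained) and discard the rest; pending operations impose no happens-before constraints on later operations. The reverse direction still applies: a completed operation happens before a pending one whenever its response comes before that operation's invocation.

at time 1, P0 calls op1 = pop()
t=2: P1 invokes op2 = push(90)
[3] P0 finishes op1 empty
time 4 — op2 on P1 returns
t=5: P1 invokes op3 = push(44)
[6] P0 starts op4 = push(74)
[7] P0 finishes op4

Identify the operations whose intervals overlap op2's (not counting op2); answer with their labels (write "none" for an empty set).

op1

op2 runs from 2 to 4; window-overlapping ops are concurrent
op1 [1,3]: concurrent
op3 [5,…): after
op4 [6,7]: after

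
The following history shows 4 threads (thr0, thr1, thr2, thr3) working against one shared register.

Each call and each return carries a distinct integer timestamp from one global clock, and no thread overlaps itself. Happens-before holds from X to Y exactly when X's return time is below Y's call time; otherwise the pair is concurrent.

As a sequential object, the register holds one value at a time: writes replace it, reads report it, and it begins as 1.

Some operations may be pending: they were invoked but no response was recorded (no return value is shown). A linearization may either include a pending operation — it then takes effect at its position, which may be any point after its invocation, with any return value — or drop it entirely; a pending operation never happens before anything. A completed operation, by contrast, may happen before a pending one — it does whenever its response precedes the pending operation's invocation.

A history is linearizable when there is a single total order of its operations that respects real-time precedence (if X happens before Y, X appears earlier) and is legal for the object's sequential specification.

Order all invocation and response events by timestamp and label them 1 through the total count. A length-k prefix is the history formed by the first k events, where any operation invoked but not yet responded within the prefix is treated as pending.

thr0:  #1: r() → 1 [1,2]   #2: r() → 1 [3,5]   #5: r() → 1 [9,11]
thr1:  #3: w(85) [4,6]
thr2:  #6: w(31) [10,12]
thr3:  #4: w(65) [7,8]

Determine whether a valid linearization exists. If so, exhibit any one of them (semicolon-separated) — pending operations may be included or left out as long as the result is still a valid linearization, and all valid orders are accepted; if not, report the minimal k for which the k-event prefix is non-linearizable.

events 1..10 are fine; event 11 — the response of #5 at time 11 — makes the prefix non-linearizable
the 5 completed operations admit 2 real-time orders; each fails the register replay
no escape via the 1 pending operation (#6): every completion choice fails
sample order #1, #2, #3, #4, #5 (pending dropped) stalls at step 5 — #5 r() → 1 has no legal effect
sample order #1, #3, #2, #4, #5 (pending dropped) stalls at step 3 — #2 r() → 1 has no legal effect

not linearizable — minimal violating prefix: 11 events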